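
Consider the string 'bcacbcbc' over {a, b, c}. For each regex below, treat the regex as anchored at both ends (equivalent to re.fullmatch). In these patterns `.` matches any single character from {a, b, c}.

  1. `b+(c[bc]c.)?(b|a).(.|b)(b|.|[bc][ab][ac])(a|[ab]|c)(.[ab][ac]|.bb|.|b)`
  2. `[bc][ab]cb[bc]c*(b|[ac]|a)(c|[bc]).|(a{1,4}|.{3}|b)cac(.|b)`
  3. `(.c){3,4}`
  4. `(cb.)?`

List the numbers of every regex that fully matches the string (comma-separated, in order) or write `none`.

3

1 → no match
2 → no match
3 → match
4 → no match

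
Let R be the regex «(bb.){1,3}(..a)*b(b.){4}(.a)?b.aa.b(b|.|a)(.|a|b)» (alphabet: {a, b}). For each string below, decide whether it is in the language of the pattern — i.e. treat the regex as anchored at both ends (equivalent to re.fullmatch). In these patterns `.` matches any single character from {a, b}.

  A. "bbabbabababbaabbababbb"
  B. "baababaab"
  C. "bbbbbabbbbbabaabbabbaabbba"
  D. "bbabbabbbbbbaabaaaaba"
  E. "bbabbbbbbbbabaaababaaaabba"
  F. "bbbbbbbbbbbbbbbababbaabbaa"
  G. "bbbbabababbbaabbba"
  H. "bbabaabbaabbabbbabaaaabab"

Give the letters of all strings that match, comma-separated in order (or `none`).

A → no match
B → no match — must start with "bb"
C → no match
D → no match
E → no match
F → match
G → no match
H → no match

F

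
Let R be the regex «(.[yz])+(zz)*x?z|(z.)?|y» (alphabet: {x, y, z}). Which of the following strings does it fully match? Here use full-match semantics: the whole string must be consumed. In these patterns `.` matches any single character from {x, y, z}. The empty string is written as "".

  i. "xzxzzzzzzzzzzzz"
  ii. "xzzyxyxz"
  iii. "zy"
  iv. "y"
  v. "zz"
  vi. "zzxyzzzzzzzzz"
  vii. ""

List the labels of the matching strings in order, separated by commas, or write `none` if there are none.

i, ii, iii, iv, v, vi, vii

i → match
ii → match
iii → match
iv → match
v → match
vi → match
vii → match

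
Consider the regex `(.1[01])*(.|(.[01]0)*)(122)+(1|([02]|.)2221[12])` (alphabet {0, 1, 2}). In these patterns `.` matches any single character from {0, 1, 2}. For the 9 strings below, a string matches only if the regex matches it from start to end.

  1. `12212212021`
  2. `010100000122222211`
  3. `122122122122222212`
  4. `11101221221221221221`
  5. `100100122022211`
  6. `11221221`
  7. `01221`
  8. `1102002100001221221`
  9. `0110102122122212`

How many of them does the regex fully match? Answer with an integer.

8

1. `12212212021` → no match
2 → match
3 → match
4 → match
5 → match
6. `11221221` → match
7. `01221` → match
8 → match
9 → match
Total matched: 8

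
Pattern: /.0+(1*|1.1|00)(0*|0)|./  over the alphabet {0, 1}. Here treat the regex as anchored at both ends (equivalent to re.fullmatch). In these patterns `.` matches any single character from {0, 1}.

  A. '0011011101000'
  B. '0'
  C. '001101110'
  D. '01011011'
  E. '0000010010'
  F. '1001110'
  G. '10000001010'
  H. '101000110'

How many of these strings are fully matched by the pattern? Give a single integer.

3

A → no match
B → match
C → no match
D → no match
E → no match
F → match
G → match
H → no match
Total matched: 3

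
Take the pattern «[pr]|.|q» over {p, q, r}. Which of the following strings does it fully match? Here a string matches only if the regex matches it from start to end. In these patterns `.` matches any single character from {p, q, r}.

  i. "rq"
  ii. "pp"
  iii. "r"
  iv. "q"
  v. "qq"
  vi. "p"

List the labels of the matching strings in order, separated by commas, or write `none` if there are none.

i → no match
ii → no match
iii → match
iv → match
v → no match
vi → match

iii, iv, vi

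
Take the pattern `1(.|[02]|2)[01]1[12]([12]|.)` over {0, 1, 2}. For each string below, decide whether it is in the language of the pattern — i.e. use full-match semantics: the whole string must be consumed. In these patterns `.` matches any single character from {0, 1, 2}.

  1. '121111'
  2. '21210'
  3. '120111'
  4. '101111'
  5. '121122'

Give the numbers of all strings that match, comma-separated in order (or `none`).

1 → match
2 → no match — must start with '1'
3 → match
4 → match
5 → match

1, 3, 4, 5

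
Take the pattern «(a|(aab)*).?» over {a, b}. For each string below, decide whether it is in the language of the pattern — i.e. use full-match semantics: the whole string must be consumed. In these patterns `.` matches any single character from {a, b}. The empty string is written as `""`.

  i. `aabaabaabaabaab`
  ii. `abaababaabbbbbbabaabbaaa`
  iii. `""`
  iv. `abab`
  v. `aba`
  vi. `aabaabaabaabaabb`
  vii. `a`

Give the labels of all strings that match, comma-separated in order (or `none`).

i, iii, vi, vii

i → match
ii → no match
iii. `""` → match
iv. `abab` → no match
v. `aba` → no match
vi → match
vii. `a` → match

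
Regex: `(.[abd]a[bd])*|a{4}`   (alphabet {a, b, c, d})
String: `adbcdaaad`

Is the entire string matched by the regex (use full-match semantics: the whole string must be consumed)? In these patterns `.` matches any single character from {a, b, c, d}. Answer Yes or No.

No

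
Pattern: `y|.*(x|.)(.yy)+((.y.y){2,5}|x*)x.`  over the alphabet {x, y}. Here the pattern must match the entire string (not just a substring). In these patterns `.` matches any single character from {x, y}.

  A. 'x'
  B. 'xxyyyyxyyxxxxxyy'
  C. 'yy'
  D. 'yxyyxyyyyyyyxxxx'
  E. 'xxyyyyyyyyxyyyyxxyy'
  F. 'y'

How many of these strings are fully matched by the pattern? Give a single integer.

2

A. 'x' → no match
B → no match
C. 'yy' → no match
D → match
E → no match
F. 'y' → match
Total matched: 2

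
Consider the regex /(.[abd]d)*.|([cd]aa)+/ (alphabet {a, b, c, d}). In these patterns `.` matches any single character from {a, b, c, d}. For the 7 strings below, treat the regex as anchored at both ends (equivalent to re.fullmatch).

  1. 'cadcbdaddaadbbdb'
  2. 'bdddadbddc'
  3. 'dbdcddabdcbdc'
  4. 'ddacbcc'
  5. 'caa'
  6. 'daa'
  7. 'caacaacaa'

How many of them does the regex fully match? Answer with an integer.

6

1 → match
2. 'bdddadbddc' → match
3 → match
4. 'ddacbcc' → no match
5. 'caa' → match
6. 'daa' → match
7. 'caacaacaa' → match
Total matched: 6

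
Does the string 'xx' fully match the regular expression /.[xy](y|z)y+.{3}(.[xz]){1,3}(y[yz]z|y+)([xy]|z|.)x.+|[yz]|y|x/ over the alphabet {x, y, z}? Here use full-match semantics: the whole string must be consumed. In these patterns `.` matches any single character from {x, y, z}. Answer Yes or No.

No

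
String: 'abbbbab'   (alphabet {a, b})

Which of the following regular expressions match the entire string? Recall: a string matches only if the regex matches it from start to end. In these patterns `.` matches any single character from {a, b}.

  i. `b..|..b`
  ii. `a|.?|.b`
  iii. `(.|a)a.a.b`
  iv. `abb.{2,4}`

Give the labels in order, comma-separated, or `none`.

i → no match
ii → no match
iii → no match
iv → match

iv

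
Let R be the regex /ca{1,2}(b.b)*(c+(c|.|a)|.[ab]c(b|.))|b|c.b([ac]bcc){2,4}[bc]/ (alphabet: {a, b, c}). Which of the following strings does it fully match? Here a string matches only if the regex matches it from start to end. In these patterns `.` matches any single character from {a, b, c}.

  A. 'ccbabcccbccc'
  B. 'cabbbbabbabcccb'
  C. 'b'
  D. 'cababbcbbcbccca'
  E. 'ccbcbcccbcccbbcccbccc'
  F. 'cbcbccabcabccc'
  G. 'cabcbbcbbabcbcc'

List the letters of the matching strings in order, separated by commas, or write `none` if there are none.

A, B, C, D, G

A. 'ccbabcccbccc' → match
B → match
C. 'b' → match
D → match
E → no match
F → no match
G → match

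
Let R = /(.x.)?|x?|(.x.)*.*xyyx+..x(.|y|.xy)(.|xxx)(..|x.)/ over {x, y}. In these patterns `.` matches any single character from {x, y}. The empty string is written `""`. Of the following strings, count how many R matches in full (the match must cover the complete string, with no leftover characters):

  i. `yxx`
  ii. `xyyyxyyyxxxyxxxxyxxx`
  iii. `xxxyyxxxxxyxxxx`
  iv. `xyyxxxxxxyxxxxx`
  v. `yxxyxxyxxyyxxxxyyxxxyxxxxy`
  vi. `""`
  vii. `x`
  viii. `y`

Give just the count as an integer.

5

i → match
ii → no match
iii → no match
iv → match
v → match
vi → match
vii → match
viii → no match
Total matched: 5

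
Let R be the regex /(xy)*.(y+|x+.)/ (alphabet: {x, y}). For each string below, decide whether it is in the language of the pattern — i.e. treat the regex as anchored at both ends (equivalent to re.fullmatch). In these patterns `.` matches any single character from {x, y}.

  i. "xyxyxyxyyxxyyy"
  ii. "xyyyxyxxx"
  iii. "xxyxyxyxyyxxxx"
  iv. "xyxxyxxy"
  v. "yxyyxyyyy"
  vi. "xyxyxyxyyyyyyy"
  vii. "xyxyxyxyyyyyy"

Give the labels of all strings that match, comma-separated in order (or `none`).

i → no match
ii → no match
iii → no match
iv → no match
v → no match
vi → match
vii → match

vi, vii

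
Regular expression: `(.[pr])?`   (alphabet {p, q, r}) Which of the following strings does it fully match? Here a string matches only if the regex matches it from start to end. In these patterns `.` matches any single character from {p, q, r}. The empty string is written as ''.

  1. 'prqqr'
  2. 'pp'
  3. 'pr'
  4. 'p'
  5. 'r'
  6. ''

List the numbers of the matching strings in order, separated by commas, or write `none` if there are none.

2, 3, 6

1 → no match
2 → match
3 → match
4 → no match
5 → no match
6 → match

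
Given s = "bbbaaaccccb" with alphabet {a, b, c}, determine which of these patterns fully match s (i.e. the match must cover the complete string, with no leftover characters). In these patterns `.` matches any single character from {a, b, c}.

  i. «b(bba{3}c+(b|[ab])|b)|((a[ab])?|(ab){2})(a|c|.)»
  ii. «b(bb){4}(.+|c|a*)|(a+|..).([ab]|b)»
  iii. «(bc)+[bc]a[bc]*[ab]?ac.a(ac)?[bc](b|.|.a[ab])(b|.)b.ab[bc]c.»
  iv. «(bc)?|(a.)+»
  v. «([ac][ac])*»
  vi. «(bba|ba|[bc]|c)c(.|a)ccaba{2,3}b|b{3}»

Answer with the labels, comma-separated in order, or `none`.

i

i → match
ii → no match
iii → no match — must start with "bc"
iv → no match
v → no match
vi → no match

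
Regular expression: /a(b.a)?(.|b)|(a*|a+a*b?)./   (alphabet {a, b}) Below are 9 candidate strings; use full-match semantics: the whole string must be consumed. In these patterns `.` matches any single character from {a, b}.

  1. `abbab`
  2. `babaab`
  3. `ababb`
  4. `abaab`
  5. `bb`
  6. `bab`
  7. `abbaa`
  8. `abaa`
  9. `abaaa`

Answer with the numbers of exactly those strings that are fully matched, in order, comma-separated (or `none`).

1, 4, 7, 9

1 → match
2 → no match
3 → no match
4 → match
5 → no match
6 → no match
7 → match
8 → no match
9 → match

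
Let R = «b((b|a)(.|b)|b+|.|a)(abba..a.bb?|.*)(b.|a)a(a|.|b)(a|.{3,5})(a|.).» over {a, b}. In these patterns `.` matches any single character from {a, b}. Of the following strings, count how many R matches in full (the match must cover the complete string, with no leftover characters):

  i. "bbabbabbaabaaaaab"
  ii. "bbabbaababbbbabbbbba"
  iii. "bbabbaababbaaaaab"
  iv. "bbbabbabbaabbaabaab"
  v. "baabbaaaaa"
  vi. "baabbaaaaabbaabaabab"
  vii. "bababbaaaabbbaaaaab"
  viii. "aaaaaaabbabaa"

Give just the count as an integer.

7

i → match
ii → match
iii → match
iv → match
v → match
vi → match
vii → match
viii → no match — must start with "b"
Total matched: 7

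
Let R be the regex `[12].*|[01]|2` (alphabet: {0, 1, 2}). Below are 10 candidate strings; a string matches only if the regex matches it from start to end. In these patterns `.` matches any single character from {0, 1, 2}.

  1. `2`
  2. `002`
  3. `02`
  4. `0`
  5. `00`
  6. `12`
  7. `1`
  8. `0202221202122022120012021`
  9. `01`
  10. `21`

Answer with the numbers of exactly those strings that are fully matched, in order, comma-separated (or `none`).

1 → match
2 → no match
3 → no match
4 → match
5 → no match
6 → match
7 → match
8 → no match
9 → no match
10 → match

1, 4, 6, 7, 10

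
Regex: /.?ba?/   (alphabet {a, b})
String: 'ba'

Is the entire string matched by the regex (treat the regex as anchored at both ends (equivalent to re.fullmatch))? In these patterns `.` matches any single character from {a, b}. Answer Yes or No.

Yes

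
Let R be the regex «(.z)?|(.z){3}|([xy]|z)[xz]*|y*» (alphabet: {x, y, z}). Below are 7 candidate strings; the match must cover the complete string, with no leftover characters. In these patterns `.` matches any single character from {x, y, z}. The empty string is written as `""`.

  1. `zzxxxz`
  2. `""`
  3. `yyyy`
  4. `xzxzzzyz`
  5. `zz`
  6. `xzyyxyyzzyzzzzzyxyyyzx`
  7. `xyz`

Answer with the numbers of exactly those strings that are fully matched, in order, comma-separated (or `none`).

1, 2, 3, 5

1 → match
2 → match
3 → match
4 → no match
5 → match
6 → no match
7 → no match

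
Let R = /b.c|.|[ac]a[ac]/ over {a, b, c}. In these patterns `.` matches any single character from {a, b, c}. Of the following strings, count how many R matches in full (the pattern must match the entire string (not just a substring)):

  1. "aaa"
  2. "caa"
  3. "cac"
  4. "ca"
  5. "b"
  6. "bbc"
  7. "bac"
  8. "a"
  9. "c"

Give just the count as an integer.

8

1. "aaa" → match
2. "caa" → match
3. "cac" → match
4. "ca" → no match
5. "b" → match
6. "bbc" → match
7. "bac" → match
8. "a" → match
9. "c" → match
Total matched: 8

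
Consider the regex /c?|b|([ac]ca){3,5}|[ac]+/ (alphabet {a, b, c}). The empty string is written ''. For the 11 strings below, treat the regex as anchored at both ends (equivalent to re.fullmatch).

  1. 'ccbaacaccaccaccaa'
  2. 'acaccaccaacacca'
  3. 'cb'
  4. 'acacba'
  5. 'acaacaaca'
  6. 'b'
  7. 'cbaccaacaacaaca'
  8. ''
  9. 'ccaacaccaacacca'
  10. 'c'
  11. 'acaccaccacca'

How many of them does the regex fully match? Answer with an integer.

7

1 → no match
2 → match
3. 'cb' → no match
4. 'acacba' → no match
5. 'acaacaaca' → match
6. 'b' → match
7 → no match
8. '' → match
9 → match
10. 'c' → match
11. 'acaccaccacca' → match
Total matched: 7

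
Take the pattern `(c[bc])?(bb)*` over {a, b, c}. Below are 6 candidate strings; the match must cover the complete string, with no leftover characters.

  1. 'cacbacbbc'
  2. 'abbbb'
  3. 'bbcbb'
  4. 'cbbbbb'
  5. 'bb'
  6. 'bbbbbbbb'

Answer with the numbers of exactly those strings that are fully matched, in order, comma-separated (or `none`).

1. 'cacbacbbc' → no match
2. 'abbbb' → no match
3. 'bbcbb' → no match
4. 'cbbbbb' → match
5. 'bb' → match
6. 'bbbbbbbb' → match

4, 5, 6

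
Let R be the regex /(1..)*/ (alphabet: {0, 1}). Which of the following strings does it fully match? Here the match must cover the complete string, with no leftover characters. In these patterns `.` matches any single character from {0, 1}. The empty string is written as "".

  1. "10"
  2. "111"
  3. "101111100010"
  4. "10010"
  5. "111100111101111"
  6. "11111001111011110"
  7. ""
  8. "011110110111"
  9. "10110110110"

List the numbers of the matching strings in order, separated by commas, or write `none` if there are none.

1 → no match
2 → match
3 → no match
4 → no match
5 → match
6 → no match
7 → match
8 → no match
9 → no match

2, 5, 7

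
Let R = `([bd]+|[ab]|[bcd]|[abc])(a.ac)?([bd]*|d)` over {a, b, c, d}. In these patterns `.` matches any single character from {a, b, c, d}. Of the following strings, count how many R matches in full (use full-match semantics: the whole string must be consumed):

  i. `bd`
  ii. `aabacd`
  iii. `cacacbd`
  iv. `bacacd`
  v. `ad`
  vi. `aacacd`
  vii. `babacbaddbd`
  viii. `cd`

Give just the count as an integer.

7

i → match
ii → match
iii → match
iv → match
v → match
vi → match
vii → no match
viii → match
Total matched: 7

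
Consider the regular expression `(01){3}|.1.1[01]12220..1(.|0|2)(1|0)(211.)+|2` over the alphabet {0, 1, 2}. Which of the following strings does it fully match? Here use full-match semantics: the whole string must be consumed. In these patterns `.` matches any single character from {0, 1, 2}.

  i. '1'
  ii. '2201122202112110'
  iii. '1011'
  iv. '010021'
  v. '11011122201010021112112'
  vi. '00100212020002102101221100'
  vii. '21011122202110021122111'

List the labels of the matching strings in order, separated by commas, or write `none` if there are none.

v, vii

i → no match
ii → no match
iii → no match
iv → no match
v → match
vi → no match
vii → match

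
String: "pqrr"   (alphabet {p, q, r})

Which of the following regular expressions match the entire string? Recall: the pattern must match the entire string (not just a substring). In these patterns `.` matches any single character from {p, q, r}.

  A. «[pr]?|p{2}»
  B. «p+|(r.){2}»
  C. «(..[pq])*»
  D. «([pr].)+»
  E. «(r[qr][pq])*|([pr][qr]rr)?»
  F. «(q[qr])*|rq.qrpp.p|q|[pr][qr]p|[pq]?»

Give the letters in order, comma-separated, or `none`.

D, E

A → no match
B → no match
C → no match
D → match
E → match
F → no match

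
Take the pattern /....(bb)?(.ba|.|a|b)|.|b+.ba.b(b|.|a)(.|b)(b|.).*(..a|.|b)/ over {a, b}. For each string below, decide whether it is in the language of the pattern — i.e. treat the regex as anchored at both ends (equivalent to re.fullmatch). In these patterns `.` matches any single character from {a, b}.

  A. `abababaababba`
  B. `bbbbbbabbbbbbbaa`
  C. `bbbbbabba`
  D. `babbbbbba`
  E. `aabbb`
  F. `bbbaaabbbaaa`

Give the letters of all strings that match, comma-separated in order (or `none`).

B, D, E

A → no match
B → match
C → no match
D → match
E → match
F → no match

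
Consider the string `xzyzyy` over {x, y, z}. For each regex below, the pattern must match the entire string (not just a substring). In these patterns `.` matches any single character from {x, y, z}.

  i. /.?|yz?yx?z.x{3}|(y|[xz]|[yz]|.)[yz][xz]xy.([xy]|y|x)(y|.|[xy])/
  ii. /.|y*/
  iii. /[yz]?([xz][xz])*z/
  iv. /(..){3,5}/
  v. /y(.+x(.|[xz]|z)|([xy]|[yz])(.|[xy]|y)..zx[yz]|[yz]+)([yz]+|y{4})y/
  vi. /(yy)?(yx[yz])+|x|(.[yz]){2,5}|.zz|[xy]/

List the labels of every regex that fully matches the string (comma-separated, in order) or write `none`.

i → no match
ii → no match
iii → no match — must end with `z`
iv → match
v → no match — must start with `y`
vi → match

iv, vi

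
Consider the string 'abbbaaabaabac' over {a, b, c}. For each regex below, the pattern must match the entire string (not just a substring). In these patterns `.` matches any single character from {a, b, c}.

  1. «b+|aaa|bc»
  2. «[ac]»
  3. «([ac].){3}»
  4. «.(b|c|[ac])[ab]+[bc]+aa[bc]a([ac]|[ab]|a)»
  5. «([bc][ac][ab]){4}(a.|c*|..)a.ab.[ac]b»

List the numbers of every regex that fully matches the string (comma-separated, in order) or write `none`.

1 → no match
2 → no match
3 → no match
4 → match
5 → no match — must end with 'b'

4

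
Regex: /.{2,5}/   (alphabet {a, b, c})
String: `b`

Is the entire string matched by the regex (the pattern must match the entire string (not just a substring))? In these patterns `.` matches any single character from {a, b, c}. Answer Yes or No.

No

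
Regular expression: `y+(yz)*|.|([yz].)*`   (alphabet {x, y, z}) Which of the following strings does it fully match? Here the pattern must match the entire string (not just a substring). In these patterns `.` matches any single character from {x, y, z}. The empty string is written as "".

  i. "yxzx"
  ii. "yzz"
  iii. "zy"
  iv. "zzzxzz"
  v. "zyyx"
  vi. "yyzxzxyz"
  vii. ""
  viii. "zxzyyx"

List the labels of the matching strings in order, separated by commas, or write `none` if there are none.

i, iii, iv, v, vi, vii, viii

i → match
ii → no match
iii → match
iv → match
v → match
vi → match
vii → match
viii → match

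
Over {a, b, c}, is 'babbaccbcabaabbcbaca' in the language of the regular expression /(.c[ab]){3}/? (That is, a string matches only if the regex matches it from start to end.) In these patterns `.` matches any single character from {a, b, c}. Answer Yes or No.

No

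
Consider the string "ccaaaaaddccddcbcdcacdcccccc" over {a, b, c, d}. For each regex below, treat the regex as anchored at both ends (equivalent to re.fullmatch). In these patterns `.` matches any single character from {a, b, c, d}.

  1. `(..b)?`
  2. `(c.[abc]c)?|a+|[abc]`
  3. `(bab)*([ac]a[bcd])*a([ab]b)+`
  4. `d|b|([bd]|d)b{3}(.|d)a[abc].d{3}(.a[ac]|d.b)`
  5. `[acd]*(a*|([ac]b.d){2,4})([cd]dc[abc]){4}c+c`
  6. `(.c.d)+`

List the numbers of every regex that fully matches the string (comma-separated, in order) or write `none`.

1 → no match
2 → no match
3 → no match — must end with "b"
4 → no match
5 → match
6 → no match — must end with "d"

5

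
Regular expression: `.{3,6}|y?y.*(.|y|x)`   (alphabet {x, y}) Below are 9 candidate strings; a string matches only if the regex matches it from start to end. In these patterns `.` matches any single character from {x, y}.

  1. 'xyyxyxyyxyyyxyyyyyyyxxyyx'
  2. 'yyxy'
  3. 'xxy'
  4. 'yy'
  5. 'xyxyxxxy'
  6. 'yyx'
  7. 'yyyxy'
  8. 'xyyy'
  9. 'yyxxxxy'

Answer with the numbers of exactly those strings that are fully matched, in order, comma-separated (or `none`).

2, 3, 4, 6, 7, 8, 9

1 → no match
2 → match
3 → match
4 → match
5 → no match
6 → match
7 → match
8 → match
9 → match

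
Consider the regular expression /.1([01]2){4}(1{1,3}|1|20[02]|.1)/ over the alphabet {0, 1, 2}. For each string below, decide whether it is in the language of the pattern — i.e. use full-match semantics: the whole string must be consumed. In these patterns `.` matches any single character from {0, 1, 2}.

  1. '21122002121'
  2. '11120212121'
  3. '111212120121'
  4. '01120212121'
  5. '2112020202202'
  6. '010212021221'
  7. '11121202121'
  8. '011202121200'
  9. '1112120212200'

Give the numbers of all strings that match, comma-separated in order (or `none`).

2, 4, 5, 6, 7, 9

1. '21122002121' → no match
2. '11120212121' → match
3. '111212120121' → no match
4. '01120212121' → match
5 → match
6. '010212021221' → match
7. '11121202121' → match
8. '011202121200' → no match
9 → match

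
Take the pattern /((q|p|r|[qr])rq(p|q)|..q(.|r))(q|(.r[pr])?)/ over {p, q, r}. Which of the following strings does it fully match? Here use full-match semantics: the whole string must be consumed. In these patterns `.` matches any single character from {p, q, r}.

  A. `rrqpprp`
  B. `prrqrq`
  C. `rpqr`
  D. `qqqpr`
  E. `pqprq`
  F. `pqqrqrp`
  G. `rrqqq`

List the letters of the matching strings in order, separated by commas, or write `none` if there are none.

A → match
B → no match
C → match
D → no match
E → no match
F → match
G → match

A, C, F, G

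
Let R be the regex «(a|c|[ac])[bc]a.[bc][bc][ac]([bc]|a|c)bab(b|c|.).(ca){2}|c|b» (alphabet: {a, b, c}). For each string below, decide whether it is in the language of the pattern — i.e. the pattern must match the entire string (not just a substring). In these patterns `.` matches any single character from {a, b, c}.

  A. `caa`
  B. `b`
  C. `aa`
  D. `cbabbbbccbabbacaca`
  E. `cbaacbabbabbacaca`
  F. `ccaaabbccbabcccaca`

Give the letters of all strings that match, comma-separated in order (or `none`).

A → no match
B → match
C → no match
D → no match
E → match
F → no match

B, E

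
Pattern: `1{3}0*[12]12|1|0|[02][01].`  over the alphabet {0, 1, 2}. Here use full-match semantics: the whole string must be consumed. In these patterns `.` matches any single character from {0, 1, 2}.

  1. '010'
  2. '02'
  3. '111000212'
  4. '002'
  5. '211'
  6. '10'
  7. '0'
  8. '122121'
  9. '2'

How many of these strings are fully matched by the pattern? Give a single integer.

5

1 → match
2 → no match
3 → match
4 → match
5 → match
6 → no match
7 → match
8 → no match
9 → no match
Total matched: 5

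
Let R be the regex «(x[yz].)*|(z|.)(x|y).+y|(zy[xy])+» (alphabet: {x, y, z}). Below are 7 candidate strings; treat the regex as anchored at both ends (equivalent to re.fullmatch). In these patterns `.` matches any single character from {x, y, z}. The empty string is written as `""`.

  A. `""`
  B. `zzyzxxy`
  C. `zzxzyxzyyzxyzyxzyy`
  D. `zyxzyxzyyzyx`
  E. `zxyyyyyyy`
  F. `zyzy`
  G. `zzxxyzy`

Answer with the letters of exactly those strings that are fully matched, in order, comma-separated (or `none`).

A, D, E, F

A → match
B → no match
C → no match
D → match
E → match
F → match
G → no match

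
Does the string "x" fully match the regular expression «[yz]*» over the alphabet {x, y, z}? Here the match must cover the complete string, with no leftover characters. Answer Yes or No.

No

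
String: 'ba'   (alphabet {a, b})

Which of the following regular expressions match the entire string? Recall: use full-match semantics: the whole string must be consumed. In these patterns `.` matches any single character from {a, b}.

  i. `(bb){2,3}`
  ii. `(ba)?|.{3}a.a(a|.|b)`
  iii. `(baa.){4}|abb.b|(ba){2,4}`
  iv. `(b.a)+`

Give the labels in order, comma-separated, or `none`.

ii

i → no match — must start with 'bb'
ii → match
iii → no match
iv → no match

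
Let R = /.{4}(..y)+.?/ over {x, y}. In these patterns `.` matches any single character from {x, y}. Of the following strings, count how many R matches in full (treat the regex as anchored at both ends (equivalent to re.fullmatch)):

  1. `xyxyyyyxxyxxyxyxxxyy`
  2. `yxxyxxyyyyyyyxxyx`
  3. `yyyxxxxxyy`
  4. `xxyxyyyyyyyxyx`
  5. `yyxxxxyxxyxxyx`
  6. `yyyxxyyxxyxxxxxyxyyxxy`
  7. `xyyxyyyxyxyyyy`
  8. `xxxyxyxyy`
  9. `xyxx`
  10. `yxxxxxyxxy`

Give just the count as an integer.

4

1 → no match
2 → match
3 → no match
4 → match
5 → match
6 → no match
7 → no match
8 → no match
9 → no match
10 → match
Total matched: 4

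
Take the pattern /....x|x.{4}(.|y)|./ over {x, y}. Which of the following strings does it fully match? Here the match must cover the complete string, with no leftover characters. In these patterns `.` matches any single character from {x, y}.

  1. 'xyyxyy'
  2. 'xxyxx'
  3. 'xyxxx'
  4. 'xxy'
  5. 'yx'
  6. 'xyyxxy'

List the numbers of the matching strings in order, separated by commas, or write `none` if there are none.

1, 2, 3, 6

1 → match
2 → match
3 → match
4 → no match
5 → no match
6 → match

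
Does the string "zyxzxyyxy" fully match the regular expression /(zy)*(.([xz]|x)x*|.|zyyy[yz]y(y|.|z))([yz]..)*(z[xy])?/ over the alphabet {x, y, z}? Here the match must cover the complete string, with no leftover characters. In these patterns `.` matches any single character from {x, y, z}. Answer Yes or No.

Yes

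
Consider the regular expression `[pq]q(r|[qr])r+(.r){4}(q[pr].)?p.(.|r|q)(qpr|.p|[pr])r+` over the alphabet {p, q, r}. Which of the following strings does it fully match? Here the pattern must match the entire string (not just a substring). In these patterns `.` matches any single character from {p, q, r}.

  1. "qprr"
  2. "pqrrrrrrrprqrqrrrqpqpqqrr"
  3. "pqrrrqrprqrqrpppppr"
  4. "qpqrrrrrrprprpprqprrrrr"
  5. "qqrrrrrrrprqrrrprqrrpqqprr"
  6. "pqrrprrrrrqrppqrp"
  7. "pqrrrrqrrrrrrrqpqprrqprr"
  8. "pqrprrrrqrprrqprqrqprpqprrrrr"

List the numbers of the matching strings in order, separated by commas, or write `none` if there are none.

1 → no match
2 → match
3 → match
4 → no match
5 → match
6 → no match — must end with "r"
7 → match
8 → no match

2, 3, 5, 7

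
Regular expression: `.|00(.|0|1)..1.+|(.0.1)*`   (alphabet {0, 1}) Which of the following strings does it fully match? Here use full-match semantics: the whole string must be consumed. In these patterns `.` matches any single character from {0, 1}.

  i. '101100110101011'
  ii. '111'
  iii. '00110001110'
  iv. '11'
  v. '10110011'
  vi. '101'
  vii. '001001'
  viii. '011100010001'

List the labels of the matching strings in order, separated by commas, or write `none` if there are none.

i → no match
ii → no match
iii → no match
iv → no match
v → match
vi → no match
vii → no match
viii → no match

v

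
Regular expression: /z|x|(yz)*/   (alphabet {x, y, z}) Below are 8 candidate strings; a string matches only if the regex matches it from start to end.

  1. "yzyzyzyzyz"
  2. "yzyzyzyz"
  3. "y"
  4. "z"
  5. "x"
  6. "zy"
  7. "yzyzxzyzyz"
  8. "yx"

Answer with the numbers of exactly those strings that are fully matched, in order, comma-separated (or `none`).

1 → match
2 → match
3 → no match
4 → match
5 → match
6 → no match
7 → no match
8 → no match

1, 2, 4, 5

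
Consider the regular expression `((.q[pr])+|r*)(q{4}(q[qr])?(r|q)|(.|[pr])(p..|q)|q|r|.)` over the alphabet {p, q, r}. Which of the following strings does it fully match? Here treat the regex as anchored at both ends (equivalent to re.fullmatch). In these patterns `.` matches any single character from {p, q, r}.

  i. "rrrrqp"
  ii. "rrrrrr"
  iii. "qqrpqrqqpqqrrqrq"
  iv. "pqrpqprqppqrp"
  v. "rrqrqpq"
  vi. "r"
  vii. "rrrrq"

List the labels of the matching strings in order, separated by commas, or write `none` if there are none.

ii, iii, iv, vi, vii

i → no match
ii → match
iii → match
iv → match
v → no match
vi → match
vii → match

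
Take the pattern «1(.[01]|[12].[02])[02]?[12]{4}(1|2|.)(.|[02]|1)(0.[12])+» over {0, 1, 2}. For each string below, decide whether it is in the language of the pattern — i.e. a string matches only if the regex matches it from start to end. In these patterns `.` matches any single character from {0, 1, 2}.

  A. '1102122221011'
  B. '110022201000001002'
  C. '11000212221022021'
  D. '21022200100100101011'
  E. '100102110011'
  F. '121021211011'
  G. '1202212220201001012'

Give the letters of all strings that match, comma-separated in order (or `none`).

A, C

A → match
B → no match
C → match
D → no match — must start with '1'
E → no match
F → no match
G → no match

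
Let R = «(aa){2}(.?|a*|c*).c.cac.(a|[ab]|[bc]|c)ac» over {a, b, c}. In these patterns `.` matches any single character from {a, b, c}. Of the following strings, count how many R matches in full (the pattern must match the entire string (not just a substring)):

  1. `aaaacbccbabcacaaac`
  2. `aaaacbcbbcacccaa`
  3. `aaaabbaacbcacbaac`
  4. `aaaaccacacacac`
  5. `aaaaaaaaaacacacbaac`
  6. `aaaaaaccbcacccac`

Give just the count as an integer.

1 → no match
2 → no match — must end with `ac`
3 → no match
4 → match
5 → match
6 → match
Total matched: 3

3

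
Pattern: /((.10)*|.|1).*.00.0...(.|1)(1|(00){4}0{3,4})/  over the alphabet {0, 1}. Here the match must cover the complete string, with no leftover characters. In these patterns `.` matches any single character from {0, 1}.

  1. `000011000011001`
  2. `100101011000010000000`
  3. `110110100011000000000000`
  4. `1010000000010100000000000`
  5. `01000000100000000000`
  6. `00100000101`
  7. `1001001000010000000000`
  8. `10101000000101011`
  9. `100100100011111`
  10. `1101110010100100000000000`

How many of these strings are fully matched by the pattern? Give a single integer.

1 → match
2 → no match
3 → no match
4 → match
5 → no match
6 → no match
7 → no match
8 → no match
9 → no match
10 → match
Total matched: 3

3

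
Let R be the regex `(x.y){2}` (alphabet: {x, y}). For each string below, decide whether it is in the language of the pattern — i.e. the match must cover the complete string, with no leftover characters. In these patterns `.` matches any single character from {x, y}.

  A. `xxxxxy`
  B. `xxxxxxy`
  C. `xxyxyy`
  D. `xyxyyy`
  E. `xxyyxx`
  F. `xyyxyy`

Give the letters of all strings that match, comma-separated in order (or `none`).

C, F

A → no match
B → no match
C → match
D → no match
E → no match — must end with `y`
F → match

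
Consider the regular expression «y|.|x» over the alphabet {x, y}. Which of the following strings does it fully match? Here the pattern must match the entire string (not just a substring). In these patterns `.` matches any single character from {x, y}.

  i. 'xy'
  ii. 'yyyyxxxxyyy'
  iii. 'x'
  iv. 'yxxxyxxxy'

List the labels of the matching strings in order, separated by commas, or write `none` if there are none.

iii

i → no match
ii → no match
iii → match
iv → no match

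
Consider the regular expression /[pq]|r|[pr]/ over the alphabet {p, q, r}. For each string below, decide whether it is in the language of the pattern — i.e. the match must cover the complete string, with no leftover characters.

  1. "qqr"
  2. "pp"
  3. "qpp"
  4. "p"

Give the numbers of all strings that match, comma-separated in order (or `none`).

1 → no match
2 → no match
3 → no match
4 → match

4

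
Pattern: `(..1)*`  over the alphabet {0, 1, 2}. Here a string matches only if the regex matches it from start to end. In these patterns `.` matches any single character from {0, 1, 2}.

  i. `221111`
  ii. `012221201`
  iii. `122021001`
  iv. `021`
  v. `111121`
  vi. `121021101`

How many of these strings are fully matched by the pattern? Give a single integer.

i → match
ii → no match
iii → no match
iv → match
v → match
vi → match
Total matched: 4

4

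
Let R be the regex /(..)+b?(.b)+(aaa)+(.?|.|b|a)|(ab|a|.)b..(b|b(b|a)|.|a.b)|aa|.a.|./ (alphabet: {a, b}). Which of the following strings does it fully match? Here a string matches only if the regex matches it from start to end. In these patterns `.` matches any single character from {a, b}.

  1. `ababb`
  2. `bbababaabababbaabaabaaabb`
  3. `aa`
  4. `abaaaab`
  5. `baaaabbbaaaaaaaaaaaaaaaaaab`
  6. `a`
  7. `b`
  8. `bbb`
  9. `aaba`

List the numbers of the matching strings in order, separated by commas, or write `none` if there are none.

1, 3, 4, 5, 6, 7

1 → match
2 → no match
3 → match
4 → match
5 → match
6 → match
7 → match
8 → no match
9 → no match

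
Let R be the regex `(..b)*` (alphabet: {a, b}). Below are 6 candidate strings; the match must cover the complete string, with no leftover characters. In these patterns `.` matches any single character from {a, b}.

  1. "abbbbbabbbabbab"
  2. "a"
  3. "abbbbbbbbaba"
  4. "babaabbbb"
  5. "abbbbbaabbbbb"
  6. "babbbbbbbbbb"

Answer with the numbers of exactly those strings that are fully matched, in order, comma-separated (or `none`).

1, 4, 6

1 → match
2 → no match
3 → no match
4 → match
5 → no match
6 → match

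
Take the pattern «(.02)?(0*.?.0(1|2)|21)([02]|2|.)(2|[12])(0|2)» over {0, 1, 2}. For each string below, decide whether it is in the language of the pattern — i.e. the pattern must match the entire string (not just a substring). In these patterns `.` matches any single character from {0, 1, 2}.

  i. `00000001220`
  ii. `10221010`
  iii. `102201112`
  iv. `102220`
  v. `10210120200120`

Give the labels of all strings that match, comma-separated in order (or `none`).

i, ii, iii, iv

i → match
ii → match
iii → match
iv → match
v → no match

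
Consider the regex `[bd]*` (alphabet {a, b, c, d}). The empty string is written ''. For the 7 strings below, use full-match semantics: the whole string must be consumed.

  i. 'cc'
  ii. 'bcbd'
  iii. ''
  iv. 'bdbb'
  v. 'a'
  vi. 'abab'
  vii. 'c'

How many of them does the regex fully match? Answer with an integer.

i. 'cc' → no match
ii. 'bcbd' → no match
iii. '' → match
iv. 'bdbb' → match
v. 'a' → no match
vi. 'abab' → no match
vii. 'c' → no match
Total matched: 2

2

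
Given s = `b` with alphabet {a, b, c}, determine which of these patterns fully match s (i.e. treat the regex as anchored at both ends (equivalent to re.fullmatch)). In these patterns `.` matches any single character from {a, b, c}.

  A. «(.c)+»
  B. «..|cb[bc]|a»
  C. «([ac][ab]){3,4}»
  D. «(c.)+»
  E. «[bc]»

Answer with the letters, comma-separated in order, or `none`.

A → no match — must end with `c`
B → no match
C → no match
D → no match — must start with `c`
E → match

E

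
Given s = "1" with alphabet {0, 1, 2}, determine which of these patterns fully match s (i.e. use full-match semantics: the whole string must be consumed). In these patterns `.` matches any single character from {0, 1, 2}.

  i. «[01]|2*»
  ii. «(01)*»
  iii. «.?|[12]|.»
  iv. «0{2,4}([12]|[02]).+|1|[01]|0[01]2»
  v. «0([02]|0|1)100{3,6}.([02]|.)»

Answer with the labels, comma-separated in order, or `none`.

i → match
ii → no match
iii → match
iv → match
v → no match — must start with "0"

i, iii, iv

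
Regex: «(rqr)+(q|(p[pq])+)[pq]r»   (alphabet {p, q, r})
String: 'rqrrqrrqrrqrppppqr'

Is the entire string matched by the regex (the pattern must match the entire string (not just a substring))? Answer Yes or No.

Yes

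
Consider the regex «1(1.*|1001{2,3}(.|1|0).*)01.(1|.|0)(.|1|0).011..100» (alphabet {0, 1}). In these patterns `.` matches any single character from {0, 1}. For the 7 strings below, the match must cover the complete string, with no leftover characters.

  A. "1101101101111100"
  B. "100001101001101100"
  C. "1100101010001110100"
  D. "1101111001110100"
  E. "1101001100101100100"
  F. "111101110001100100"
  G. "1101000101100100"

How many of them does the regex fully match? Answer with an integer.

6

A → match
B → no match
C → match
D → match
E → match
F → match
G → match
Total matched: 6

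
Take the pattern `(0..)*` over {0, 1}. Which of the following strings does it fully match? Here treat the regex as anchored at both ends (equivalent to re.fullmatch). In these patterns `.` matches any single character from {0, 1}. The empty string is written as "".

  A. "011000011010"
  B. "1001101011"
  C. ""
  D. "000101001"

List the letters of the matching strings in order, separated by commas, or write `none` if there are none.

A → match
B → no match
C → match
D → no match

A, C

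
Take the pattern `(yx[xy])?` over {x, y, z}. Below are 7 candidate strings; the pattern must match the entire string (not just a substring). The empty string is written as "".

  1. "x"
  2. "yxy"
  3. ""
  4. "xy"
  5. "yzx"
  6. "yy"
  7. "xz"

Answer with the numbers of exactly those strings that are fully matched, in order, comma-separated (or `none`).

2, 3

1 → no match
2 → match
3 → match
4 → no match
5 → no match
6 → no match
7 → no match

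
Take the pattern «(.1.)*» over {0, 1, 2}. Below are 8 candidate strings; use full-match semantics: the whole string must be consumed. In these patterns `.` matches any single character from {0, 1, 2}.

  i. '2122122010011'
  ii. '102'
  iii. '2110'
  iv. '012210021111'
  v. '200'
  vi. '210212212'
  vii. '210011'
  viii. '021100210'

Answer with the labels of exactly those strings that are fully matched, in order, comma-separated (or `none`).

i → no match
ii → no match
iii → no match
iv → no match
v → no match
vi → match
vii → match
viii → no match

vi, vii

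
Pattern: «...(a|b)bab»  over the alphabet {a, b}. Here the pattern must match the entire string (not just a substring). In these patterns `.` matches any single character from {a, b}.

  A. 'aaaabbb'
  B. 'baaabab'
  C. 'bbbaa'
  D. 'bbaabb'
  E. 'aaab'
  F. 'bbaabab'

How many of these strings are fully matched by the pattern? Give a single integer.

A → no match — must end with 'bab'
B → match
C → no match — must end with 'bab'
D → no match — must end with 'bab'
E → no match — must end with 'bab'
F → match
Total matched: 2

2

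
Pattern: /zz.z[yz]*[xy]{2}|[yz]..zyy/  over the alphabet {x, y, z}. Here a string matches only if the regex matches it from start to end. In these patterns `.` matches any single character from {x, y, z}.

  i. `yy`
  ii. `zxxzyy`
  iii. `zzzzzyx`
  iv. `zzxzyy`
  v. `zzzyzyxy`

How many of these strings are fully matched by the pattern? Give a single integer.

3

i → no match
ii → match
iii → match
iv → match
v → no match
Total matched: 3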